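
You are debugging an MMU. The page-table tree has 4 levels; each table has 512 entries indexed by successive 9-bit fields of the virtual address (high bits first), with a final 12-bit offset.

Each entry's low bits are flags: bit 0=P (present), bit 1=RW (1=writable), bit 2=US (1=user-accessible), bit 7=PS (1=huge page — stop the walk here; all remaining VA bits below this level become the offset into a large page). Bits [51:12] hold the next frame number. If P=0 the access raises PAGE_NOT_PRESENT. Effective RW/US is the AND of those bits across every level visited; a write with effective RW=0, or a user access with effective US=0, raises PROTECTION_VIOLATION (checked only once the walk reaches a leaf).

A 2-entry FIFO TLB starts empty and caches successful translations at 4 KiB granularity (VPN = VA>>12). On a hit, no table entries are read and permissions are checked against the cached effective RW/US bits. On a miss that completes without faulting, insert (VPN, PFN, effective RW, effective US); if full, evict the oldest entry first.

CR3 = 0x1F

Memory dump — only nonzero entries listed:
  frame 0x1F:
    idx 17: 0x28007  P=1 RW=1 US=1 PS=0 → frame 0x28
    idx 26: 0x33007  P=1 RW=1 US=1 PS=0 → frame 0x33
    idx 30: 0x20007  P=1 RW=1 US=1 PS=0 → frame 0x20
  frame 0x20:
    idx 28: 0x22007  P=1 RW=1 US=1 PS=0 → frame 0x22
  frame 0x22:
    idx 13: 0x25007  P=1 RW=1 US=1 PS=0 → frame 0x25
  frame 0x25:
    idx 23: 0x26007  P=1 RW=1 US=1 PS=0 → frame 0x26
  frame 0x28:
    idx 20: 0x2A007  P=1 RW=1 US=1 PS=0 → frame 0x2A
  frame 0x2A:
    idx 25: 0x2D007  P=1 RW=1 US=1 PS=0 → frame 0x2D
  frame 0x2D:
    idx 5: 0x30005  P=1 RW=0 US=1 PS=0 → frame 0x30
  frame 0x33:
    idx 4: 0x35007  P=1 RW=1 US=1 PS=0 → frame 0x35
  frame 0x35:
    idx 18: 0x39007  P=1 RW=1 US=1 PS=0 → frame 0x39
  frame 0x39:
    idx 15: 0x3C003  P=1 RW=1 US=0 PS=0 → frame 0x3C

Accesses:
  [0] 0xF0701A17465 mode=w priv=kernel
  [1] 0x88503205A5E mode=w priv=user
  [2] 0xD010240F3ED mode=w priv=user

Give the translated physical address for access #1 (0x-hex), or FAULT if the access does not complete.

Trace:
#0 VA=0xF0701A17465 (w,kernel):
  L0 @0x1F[30] → 0x20007  P=1,RW=1,US=1,PS=0
  L1 @0x20[28] → 0x22007  P=1,RW=1,US=1,PS=0
  L2 @0x22[13] → 0x25007  P=1,RW=1,US=1,PS=0
  L3 @0x25[23] → 0x26007  P=1,RW=1,US=1,PS=0
  ✓ 0x26465  — 4 lookups
#1 VA=0x88503205A5E (w,user):
  L0 @0x1F[17] → 0x28007  P=1,RW=1,US=1,PS=0
  L1 @0x28[20] → 0x2A007  P=1,RW=1,US=1,PS=0
  L2 @0x2A[25] → 0x2D007  P=1,RW=1,US=1,PS=0
  L3 @0x2D[5] → 0x30005  P=1,RW=0,US=1,PS=0
  ⇒ fault: PROTECTION_VIOLATION  — 4 lookups
#2 VA=0xD010240F3ED (w,user):
  L0 @0x1F[26] → 0x33007  P=1,RW=1,US=1,PS=0
  L1 @0x33[4] → 0x35007  P=1,RW=1,US=1,PS=0
  L2 @0x35[18] → 0x39007  P=1,RW=1,US=1,PS=0
  L3 @0x39[15] → 0x3C003  P=1,RW=1,US=0,PS=0
  ⇒ fault: PROTECTION_VIOLATION  — 4 lookups

Access #1 PA: FAULT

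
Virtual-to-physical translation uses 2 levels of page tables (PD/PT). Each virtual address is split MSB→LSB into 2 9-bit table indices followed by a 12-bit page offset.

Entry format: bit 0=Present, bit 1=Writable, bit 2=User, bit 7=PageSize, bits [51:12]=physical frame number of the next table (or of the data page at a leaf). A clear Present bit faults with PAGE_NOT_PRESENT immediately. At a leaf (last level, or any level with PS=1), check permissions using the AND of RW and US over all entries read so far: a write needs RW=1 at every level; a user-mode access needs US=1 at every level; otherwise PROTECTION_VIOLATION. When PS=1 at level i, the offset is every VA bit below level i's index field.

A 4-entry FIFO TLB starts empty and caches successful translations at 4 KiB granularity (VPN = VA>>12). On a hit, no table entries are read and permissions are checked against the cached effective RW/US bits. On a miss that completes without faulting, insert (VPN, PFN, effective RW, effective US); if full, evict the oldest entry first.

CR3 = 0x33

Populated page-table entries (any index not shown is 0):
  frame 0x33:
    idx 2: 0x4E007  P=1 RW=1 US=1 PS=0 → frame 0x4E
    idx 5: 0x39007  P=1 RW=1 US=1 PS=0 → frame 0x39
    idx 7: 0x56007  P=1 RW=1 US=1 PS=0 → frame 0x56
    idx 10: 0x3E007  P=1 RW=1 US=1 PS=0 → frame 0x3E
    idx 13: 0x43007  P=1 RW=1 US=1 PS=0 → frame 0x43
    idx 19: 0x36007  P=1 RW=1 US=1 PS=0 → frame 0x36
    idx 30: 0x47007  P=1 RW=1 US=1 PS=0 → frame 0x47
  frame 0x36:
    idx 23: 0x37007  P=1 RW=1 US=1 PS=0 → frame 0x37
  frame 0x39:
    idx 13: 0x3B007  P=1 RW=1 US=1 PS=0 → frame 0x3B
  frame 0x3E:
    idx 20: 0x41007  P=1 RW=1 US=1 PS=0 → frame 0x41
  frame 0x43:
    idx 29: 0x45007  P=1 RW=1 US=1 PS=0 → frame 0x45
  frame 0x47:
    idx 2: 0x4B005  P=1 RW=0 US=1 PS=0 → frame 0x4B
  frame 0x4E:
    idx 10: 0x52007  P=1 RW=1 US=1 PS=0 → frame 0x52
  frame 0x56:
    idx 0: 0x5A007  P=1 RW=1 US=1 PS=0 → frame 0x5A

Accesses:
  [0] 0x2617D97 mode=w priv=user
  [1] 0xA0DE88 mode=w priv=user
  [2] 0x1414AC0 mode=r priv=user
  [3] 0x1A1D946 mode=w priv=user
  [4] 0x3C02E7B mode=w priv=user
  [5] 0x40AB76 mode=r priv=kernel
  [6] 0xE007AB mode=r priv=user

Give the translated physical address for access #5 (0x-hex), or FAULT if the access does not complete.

Trace:
#0 VA=0x2617D97 (w,user):
  [0] read 0x33 idx=19: raw=0x36007 flags P=1 W=1 U=1 S=0
  [1] read 0x36 idx=23: raw=0x37007 flags P=1 W=1 U=1 S=0
  → PA=0x37D97  (2 entries read)
#1 VA=0xA0DE88 (w,user):
  [0] read 0x33 idx=5: raw=0x39007 flags P=1 W=1 U=1 S=0
  [1] read 0x39 idx=13: raw=0x3B007 flags P=1 W=1 U=1 S=0
  → PA=0x3BE88  (2 entries read)
#2 VA=0x1414AC0 (r,user):
  [0] read 0x33 idx=10: raw=0x3E007 flags P=1 W=1 U=1 S=0
  [1] read 0x3E idx=20: raw=0x41007 flags P=1 W=1 U=1 S=0
  → PA=0x41AC0  (2 entries read)
#3 VA=0x1A1D946 (w,user):
  [0] read 0x33 idx=13: raw=0x43007 flags P=1 W=1 U=1 S=0
  [1] read 0x43 idx=29: raw=0x45007 flags P=1 W=1 U=1 S=0
  → PA=0x45946  (2 entries read)
#4 VA=0x3C02E7B (w,user):
  [0] read 0x33 idx=30: raw=0x47007 flags P=1 W=1 U=1 S=0
  [1] read 0x47 idx=2: raw=0x4B005 flags P=1 W=0 U=1 S=0
  → PROTECTION_VIOLATION  (2 entries read)
#5 VA=0x40AB76 (r,kernel):
  [0] read 0x33 idx=2: raw=0x4E007 flags P=1 W=1 U=1 S=0
  [1] read 0x4E idx=10: raw=0x52007 flags P=1 W=1 U=1 S=0
  → PA=0x52B76  (2 entries read)
#6 VA=0xE007AB (r,user):
  [0] read 0x33 idx=7: raw=0x56007 flags P=1 W=1 U=1 S=0
  [1] read 0x56 idx=0: raw=0x5A007 flags P=1 W=1 U=1 S=0
  → PA=0x5A7AB  (2 entries read)

Access #5 PA: 0x52B76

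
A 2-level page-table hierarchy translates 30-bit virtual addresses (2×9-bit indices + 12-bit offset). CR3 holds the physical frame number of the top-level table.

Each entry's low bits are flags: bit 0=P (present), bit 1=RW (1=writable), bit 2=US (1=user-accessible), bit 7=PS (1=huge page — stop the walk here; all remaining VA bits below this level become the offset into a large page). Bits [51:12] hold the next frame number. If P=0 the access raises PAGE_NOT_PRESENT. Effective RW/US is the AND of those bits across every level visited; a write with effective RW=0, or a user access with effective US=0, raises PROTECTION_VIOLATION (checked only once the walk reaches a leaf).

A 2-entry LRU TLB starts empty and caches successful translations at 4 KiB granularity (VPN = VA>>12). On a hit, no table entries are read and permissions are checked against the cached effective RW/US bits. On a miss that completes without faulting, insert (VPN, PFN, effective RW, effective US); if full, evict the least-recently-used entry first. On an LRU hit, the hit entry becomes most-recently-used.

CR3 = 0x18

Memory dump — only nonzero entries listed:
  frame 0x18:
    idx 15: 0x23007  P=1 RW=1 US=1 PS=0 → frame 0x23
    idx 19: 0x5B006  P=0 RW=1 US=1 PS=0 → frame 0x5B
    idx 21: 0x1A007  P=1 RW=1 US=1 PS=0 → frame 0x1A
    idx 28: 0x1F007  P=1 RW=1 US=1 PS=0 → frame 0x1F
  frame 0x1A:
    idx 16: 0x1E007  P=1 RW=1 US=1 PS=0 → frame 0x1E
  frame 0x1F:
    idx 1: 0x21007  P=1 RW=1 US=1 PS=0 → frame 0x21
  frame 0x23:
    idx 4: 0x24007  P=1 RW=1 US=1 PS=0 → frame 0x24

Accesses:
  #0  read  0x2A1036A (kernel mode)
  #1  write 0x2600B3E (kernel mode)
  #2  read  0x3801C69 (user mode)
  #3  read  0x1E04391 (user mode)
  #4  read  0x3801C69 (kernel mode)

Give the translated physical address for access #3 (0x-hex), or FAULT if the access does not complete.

Trace:
#0 VA=0x2A1036A (r,kernel):
  L0: frame=0x18 idx=21 entry=0x1A007 [P=1 RW=1 US=1 PS=0]
  L1: frame=0x1A idx=16 entry=0x1E007 [P=1 RW=1 US=1 PS=0]
  ⇒ phys 0x1E36A  [2 reads]
#1 VA=0x2600B3E (w,kernel):
  L0: frame=0x18 idx=19 entry=0x5B006 [P=0 RW=1 US=1 PS=0]
  ✗ PAGE_NOT_PRESENT  [1 reads]
#2 VA=0x3801C69 (r,user):
  L0: frame=0x18 idx=28 entry=0x1F007 [P=1 RW=1 US=1 PS=0]
  L1: frame=0x1F idx=1 entry=0x21007 [P=1 RW=1 US=1 PS=0]
  ⇒ phys 0x21C69  [2 reads]
#3 VA=0x1E04391 (r,user):
  L0: frame=0x18 idx=15 entry=0x23007 [P=1 RW=1 US=1 PS=0]
  L1: frame=0x23 idx=4 entry=0x24007 [P=1 RW=1 US=1 PS=0]
  ⇒ phys 0x24391  [2 reads]
#4 VA=0x3801C69 (r,kernel):
  TLB hit vpn=0x3801 → PA=0x21C69

Access #3 PA: 0x24391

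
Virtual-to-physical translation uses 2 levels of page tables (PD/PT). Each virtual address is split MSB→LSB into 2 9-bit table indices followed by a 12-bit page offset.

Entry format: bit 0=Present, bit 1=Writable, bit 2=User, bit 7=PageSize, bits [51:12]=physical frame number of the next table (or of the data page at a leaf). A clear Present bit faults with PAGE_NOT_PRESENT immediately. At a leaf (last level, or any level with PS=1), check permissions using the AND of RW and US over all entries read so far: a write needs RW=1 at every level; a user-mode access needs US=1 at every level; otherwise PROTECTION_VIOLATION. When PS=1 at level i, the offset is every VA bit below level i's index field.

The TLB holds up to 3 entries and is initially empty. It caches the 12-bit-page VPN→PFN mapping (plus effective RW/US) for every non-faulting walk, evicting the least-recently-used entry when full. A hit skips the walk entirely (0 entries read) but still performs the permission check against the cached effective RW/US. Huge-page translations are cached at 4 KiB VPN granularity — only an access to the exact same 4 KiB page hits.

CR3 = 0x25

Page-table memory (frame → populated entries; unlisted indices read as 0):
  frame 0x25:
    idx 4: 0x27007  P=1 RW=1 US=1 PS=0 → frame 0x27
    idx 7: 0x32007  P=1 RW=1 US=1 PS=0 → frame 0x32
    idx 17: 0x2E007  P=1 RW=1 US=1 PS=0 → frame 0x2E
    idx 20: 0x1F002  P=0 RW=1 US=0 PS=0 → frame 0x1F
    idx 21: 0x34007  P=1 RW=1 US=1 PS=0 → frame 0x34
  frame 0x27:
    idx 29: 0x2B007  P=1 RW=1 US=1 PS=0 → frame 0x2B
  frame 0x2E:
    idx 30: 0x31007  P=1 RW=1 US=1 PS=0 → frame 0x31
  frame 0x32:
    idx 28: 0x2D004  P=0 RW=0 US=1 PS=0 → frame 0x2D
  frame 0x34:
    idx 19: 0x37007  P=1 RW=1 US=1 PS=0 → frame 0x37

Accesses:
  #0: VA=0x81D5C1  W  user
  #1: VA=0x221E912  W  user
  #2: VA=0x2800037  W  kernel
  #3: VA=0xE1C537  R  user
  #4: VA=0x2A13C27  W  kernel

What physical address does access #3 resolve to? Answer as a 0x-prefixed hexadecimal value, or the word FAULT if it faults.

Per-access translation:
#0 VA=0x81D5C1 (w,user):
  [0] read 0x25 idx=4: raw=0x27007 flags P=1 W=1 U=1 S=0
  [1] read 0x27 idx=29: raw=0x2B007 flags P=1 W=1 U=1 S=0
  ✓ 0x2B5C1  — 2 lookups
#1 VA=0x221E912 (w,user):
  [0] read 0x25 idx=17: raw=0x2E007 flags P=1 W=1 U=1 S=0
  [1] read 0x2E idx=30: raw=0x31007 flags P=1 W=1 U=1 S=0
  ✓ 0x31912  — 2 lookups
#2 VA=0x2800037 (w,kernel):
  [0] read 0x25 idx=20: raw=0x1F002 flags P=0 W=1 U=0 S=0
  → PAGE_NOT_PRESENT  (1 entries read)
#3 VA=0xE1C537 (r,user):
  [0] read 0x25 idx=7: raw=0x32007 flags P=1 W=1 U=1 S=0
  [1] read 0x32 idx=28: raw=0x2D004 flags P=0 W=0 U=1 S=0
  → PAGE_NOT_PRESENT  (2 entries read)
#4 VA=0x2A13C27 (w,kernel):
  [0] read 0x25 idx=21: raw=0x34007 flags P=1 W=1 U=1 S=0
  [1] read 0x34 idx=19: raw=0x37007 flags P=1 W=1 U=1 S=0
  ✓ 0x37C27  — 2 lookups

Access #3 PA: FAULT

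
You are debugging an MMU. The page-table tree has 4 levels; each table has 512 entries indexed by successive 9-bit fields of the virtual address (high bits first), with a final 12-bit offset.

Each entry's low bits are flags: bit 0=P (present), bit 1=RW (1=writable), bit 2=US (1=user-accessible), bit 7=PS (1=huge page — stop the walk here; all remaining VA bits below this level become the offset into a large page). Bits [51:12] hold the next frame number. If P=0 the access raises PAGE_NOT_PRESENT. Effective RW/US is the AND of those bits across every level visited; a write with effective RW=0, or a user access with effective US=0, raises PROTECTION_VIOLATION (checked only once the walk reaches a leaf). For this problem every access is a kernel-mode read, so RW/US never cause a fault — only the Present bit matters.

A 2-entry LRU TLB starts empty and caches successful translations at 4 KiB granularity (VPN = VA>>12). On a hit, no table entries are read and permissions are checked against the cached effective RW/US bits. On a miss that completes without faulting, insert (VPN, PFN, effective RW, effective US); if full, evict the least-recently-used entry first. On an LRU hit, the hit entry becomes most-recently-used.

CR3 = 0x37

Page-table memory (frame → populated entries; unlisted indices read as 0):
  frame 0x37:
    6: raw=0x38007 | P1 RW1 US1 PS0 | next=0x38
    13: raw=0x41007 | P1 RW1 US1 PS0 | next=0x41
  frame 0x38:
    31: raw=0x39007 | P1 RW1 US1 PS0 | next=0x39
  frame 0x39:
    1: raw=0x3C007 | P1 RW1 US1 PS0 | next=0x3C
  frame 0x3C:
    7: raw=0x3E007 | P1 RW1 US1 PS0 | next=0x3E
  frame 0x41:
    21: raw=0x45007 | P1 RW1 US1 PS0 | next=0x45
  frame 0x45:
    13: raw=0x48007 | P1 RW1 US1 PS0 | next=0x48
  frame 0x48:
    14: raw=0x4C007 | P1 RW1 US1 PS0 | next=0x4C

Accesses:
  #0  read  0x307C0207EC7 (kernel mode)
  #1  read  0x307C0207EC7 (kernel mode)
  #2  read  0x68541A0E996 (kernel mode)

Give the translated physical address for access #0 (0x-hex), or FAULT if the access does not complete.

Walk each access:
#0 VA=0x307C0207EC7 (r,kernel):
  L0 @0x37[6] → 0x38007  P=1,RW=1,US=1,PS=0
  L1 @0x38[31] → 0x39007  P=1,RW=1,US=1,PS=0
  L2 @0x39[1] → 0x3C007  P=1,RW=1,US=1,PS=0
  L3 @0x3C[7] → 0x3E007  P=1,RW=1,US=1,PS=0
  → PA=0x3EEC7  (4 entries read)
#1 VA=0x307C0207EC7 (r,kernel):
  TLB hit vpn=0x307C0207 → PA=0x3EEC7
#2 VA=0x68541A0E996 (r,kernel):
  L0 @0x37[13] → 0x41007  P=1,RW=1,US=1,PS=0
  L1 @0x41[21] → 0x45007  P=1,RW=1,US=1,PS=0
  L2 @0x45[13] → 0x48007  P=1,RW=1,US=1,PS=0
  L3 @0x48[14] → 0x4C007  P=1,RW=1,US=1,PS=0
  → PA=0x4C996  (4 entries read)

Access #0 PA: 0x3EEC7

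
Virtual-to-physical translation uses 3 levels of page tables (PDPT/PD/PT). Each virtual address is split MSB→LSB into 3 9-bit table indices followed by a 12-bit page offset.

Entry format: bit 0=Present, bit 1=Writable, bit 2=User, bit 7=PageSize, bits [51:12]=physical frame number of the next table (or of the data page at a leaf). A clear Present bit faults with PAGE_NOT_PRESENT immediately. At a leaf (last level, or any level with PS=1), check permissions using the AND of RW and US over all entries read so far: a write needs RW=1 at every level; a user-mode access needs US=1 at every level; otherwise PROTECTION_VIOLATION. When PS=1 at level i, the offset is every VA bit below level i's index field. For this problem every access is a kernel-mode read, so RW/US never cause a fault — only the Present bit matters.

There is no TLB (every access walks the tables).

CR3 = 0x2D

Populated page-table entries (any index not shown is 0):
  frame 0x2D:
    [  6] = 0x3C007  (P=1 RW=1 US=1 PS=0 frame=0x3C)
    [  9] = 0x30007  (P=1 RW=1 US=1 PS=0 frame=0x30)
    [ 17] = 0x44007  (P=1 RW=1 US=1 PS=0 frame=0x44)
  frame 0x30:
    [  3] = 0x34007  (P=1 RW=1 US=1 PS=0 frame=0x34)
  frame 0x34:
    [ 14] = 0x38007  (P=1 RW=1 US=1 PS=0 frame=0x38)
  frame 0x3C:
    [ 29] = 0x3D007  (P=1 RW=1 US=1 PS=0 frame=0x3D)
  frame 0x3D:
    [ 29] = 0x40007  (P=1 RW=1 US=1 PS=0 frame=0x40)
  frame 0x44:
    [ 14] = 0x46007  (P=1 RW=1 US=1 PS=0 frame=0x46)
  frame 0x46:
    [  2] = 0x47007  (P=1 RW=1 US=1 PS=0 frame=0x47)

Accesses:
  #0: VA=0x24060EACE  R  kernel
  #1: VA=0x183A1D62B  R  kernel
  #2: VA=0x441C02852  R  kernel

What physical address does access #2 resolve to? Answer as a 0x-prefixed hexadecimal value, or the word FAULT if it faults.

Walk each access:
#0 VA=0x24060EACE (r,kernel):
  L0 @0x2D[9] → 0x30007  P=1,RW=1,US=1,PS=0
  L1 @0x30[3] → 0x34007  P=1,RW=1,US=1,PS=0
  L2 @0x34[14] → 0x38007  P=1,RW=1,US=1,PS=0
  → PA=0x38ACE  (3 entries read)
#1 VA=0x183A1D62B (r,kernel):
  L0 @0x2D[6] → 0x3C007  P=1,RW=1,US=1,PS=0
  L1 @0x3C[29] → 0x3D007  P=1,RW=1,US=1,PS=0
  L2 @0x3D[29] → 0x40007  P=1,RW=1,US=1,PS=0
  → PA=0x4062B  (3 entries read)
#2 VA=0x441C02852 (r,kernel):
  L0 @0x2D[17] → 0x44007  P=1,RW=1,US=1,PS=0
  L1 @0x44[14] → 0x46007  P=1,RW=1,US=1,PS=0
  L2 @0x46[2] → 0x47007  P=1,RW=1,US=1,PS=0
  → PA=0x47852  (3 entries read)

Access #2 PA: 0x47852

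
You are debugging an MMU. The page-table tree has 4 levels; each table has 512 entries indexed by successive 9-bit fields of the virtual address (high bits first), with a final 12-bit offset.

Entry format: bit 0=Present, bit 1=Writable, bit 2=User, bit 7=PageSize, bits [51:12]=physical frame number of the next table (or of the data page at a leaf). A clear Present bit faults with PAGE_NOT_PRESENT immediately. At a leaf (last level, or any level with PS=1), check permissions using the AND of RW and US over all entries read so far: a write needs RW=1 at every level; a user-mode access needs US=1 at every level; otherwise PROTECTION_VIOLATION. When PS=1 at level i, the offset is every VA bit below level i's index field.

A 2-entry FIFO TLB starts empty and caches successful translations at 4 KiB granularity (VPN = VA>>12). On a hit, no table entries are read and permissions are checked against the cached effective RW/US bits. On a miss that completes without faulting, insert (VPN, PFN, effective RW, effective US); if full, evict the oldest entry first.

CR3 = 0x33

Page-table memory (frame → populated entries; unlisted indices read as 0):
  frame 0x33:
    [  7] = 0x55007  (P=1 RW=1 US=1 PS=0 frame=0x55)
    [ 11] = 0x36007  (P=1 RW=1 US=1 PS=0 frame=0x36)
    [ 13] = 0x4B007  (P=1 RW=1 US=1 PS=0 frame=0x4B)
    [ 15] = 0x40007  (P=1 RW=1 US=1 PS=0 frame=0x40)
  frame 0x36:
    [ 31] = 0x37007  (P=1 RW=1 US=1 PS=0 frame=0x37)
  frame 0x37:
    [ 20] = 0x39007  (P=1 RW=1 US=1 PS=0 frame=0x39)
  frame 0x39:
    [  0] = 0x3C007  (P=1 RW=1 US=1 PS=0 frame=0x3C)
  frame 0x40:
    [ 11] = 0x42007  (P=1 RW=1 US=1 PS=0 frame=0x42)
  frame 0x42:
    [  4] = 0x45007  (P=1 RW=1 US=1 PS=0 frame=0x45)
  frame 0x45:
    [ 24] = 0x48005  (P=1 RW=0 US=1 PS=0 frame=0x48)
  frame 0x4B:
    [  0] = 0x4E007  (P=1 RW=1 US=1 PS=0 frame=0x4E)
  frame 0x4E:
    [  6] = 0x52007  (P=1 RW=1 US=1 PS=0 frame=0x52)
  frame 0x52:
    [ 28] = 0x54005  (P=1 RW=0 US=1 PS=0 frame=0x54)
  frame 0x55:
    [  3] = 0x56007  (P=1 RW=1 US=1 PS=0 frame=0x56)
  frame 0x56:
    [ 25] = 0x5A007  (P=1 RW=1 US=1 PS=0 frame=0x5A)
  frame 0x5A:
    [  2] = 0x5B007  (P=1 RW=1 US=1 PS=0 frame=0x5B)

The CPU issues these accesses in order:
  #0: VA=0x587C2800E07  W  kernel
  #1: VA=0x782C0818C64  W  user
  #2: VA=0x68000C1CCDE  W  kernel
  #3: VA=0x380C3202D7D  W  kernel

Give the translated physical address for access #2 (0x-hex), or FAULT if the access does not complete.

Trace:
#0 VA=0x587C2800E07 (w,kernel):
  [0] read 0x33 idx=11: raw=0x36007 flags P=1 W=1 U=1 S=0
  [1] read 0x36 idx=31: raw=0x37007 flags P=1 W=1 U=1 S=0
  [2] read 0x37 idx=20: raw=0x39007 flags P=1 W=1 U=1 S=0
  [3] read 0x39 idx=0: raw=0x3C007 flags P=1 W=1 U=1 S=0
  ⇒ phys 0x3CE07  [4 reads]
#1 VA=0x782C0818C64 (w,user):
  [0] read 0x33 idx=15: raw=0x40007 flags P=1 W=1 U=1 S=0
  [1] read 0x40 idx=11: raw=0x42007 flags P=1 W=1 U=1 S=0
  [2] read 0x42 idx=4: raw=0x45007 flags P=1 W=1 U=1 S=0
  [3] read 0x45 idx=24: raw=0x48005 flags P=1 W=0 U=1 S=0
  ✗ PROTECTION_VIOLATION  [4 reads]
#2 VA=0x68000C1CCDE (w,kernel):
  [0] read 0x33 idx=13: raw=0x4B007 flags P=1 W=1 U=1 S=0
  [1] read 0x4B idx=0: raw=0x4E007 flags P=1 W=1 U=1 S=0
  [2] read 0x4E idx=6: raw=0x52007 flags P=1 W=1 U=1 S=0
  [3] read 0x52 idx=28: raw=0x54005 flags P=1 W=0 U=1 S=0
  ✗ PROTECTION_VIOLATION  [4 reads]
#3 VA=0x380C3202D7D (w,kernel):
  [0] read 0x33 idx=7: raw=0x55007 flags P=1 W=1 U=1 S=0
  [1] read 0x55 idx=3: raw=0x56007 flags P=1 W=1 U=1 S=0
  [2] read 0x56 idx=25: raw=0x5A007 flags P=1 W=1 U=1 S=0
  [3] read 0x5A idx=2: raw=0x5B007 flags P=1 W=1 U=1 S=0
  ⇒ phys 0x5BD7D  [4 reads]

Access #2 PA: FAULT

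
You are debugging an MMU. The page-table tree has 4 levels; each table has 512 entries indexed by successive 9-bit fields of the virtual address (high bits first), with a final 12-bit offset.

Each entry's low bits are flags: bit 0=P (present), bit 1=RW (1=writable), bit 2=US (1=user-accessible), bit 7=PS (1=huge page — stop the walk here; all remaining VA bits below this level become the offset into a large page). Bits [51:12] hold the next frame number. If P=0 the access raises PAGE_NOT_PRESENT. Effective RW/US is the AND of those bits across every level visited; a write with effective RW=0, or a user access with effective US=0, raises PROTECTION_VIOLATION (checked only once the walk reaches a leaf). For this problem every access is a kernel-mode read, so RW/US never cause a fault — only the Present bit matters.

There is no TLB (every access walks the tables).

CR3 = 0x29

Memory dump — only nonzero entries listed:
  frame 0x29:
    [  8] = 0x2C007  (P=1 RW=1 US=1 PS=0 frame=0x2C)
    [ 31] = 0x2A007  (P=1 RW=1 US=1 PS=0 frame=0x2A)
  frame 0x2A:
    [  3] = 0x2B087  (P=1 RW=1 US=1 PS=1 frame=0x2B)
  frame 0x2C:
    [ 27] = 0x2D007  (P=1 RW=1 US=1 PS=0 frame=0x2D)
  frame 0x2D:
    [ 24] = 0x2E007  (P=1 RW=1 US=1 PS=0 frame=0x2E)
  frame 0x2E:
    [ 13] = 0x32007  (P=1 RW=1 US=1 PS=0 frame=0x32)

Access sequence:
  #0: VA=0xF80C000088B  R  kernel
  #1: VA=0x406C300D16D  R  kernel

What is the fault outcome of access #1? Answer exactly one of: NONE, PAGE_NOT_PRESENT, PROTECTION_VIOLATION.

Walk each access:
#0 VA=0xF80C000088B (r,kernel):
  [0] read 0x29 idx=31: raw=0x2A007 flags P=1 W=1 U=1 S=0
  [1] read 0x2A idx=3: raw=0x2B087 flags P=1 W=1 U=1 S=1
  ⇒ phys 0x2B88B (huge @L1)  [2 reads]
#1 VA=0x406C300D16D (r,kernel):
  [0] read 0x29 idx=8: raw=0x2C007 flags P=1 W=1 U=1 S=0
  [1] read 0x2C idx=27: raw=0x2D007 flags P=1 W=1 U=1 S=0
  [2] read 0x2D idx=24: raw=0x2E007 flags P=1 W=1 U=1 S=0
  [3] read 0x2E idx=13: raw=0x32007 flags P=1 W=1 U=1 S=0
  ⇒ phys 0x3216D  [4 reads]

Access #1 fault: NONE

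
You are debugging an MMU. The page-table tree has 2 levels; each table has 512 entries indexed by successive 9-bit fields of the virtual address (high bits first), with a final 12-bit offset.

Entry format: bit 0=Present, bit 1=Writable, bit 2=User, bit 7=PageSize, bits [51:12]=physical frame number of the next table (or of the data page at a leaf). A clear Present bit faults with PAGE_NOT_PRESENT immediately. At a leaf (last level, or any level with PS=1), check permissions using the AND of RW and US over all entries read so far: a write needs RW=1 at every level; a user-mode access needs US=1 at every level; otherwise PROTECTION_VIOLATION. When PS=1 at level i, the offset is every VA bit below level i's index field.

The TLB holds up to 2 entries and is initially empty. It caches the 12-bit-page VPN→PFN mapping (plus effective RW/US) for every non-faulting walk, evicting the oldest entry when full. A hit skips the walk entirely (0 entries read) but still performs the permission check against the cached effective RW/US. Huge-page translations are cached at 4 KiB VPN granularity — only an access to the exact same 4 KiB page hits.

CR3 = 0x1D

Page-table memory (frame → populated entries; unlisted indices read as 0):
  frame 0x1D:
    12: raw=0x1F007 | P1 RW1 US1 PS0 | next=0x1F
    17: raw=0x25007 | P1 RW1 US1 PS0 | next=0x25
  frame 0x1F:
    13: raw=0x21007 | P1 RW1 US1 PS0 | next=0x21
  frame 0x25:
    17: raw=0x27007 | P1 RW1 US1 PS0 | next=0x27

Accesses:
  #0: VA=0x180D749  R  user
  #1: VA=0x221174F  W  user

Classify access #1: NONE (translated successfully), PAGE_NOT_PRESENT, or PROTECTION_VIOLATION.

Trace:
#0 VA=0x180D749 (r,user):
  [0] read 0x1D idx=12: raw=0x1F007 flags P=1 W=1 U=1 S=0
  [1] read 0x1F idx=13: raw=0x21007 flags P=1 W=1 U=1 S=0
  ⇒ phys 0x21749  [2 reads]
#1 VA=0x221174F (w,user):
  [0] read 0x1D idx=17: raw=0x25007 flags P=1 W=1 U=1 S=0
  [1] read 0x25 idx=17: raw=0x27007 flags P=1 W=1 U=1 S=0
  ⇒ phys 0x2774F  [2 reads]

Access #1 fault: NONE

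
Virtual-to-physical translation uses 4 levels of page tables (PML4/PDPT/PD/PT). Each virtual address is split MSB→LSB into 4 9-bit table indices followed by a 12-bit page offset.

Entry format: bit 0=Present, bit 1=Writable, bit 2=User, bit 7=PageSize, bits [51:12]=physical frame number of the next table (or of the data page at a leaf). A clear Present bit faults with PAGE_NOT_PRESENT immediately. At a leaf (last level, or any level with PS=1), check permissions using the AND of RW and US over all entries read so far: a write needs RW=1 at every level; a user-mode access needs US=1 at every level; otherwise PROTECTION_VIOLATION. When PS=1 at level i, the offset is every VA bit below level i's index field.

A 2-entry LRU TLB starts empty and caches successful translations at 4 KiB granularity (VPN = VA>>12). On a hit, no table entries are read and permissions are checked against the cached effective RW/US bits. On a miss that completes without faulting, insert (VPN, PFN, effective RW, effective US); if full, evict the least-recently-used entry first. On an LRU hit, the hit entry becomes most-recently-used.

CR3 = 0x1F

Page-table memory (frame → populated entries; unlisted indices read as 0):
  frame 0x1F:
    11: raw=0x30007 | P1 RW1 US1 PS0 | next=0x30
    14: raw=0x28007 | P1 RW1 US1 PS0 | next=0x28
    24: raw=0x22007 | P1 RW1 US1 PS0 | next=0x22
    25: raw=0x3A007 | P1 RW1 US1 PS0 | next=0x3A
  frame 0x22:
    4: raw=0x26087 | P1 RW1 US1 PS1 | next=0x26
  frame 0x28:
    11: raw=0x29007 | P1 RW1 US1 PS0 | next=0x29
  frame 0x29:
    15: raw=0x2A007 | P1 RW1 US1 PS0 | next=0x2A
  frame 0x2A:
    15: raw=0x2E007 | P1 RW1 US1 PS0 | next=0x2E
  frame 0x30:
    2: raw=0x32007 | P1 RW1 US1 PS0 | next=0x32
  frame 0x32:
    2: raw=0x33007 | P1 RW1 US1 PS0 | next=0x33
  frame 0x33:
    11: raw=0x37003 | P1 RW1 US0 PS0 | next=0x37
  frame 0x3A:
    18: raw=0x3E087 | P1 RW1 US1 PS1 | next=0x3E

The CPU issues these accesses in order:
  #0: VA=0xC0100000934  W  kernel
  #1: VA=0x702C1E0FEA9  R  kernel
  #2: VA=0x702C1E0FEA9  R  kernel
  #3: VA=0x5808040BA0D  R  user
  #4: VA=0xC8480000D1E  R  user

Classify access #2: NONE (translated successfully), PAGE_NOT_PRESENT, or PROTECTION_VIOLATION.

Per-access translation:
#0 VA=0xC0100000934 (w,kernel):
  [0] read 0x1F idx=24: raw=0x22007 flags P=1 W=1 U=1 S=0
  [1] read 0x22 idx=4: raw=0x26087 flags P=1 W=1 U=1 S=1
  ⇒ phys 0x26934 (huge @L1)  [2 reads]
#1 VA=0x702C1E0FEA9 (r,kernel):
  [0] read 0x1F idx=14: raw=0x28007 flags P=1 W=1 U=1 S=0
  [1] read 0x28 idx=11: raw=0x29007 flags P=1 W=1 U=1 S=0
  [2] read 0x29 idx=15: raw=0x2A007 flags P=1 W=1 U=1 S=0
  [3] read 0x2A idx=15: raw=0x2E007 flags P=1 W=1 U=1 S=0
  ⇒ phys 0x2EEA9  [4 reads]
#2 VA=0x702C1E0FEA9 (r,kernel):
  TLB hit vpn=0x702C1E0F → PA=0x2EEA9
#3 VA=0x5808040BA0D (r,user):
  [0] read 0x1F idx=11: raw=0x30007 flags P=1 W=1 U=1 S=0
  [1] read 0x30 idx=2: raw=0x32007 flags P=1 W=1 U=1 S=0
  [2] read 0x32 idx=2: raw=0x33007 flags P=1 W=1 U=1 S=0
  [3] read 0x33 idx=11: raw=0x37003 flags P=1 W=1 U=0 S=0
  ⇒ fault: PROTECTION_VIOLATION  — 4 lookups
#4 VA=0xC8480000D1E (r,user):
  [0] read 0x1F idx=25: raw=0x3A007 flags P=1 W=1 U=1 S=0
  [1] read 0x3A idx=18: raw=0x3E087 flags P=1 W=1 U=1 S=1
  ⇒ phys 0x3ED1E (huge @L1)  [2 reads]

Access #2 fault: NONE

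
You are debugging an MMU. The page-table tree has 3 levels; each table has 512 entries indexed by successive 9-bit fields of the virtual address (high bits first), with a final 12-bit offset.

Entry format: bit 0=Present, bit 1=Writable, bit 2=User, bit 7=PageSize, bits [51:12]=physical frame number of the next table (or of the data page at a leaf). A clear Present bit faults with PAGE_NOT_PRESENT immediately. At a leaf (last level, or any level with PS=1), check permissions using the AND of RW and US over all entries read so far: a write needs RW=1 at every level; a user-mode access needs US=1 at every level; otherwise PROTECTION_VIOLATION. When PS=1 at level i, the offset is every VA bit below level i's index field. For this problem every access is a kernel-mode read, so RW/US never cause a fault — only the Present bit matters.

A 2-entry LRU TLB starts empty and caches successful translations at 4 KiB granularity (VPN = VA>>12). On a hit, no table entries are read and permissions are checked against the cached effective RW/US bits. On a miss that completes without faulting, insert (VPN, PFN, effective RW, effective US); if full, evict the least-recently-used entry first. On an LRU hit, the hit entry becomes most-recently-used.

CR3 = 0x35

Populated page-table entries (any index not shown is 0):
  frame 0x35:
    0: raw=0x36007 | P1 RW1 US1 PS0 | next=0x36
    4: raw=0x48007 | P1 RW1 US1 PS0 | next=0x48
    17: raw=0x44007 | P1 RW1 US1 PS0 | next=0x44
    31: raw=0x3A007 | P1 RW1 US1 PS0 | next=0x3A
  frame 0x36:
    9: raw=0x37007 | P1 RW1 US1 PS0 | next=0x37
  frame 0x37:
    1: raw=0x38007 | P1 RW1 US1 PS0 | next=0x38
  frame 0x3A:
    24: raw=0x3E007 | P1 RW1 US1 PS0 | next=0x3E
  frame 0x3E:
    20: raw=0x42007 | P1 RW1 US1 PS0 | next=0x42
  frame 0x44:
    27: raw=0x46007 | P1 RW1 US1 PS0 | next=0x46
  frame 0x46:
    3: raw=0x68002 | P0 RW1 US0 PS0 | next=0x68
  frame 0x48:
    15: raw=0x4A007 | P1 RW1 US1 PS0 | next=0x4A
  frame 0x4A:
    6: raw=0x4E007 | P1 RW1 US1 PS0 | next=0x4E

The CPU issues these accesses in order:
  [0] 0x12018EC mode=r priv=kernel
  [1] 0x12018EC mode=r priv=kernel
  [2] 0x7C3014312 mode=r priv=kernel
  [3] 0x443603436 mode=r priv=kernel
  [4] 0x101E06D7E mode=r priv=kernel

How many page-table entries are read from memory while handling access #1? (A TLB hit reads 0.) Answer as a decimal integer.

Per-access translation:
#0 VA=0x12018EC (r,kernel):
  [0] read 0x35 idx=0: raw=0x36007 flags P=1 W=1 U=1 S=0
  [1] read 0x36 idx=9: raw=0x37007 flags P=1 W=1 U=1 S=0
  [2] read 0x37 idx=1: raw=0x38007 flags P=1 W=1 U=1 S=0
  ✓ 0x388EC  — 3 lookups
#1 VA=0x12018EC (r,kernel):
  TLB hit vpn=0x1201 → PA=0x388EC
#2 VA=0x7C3014312 (r,kernel):
  [0] read 0x35 idx=31: raw=0x3A007 flags P=1 W=1 U=1 S=0
  [1] read 0x3A idx=24: raw=0x3E007 flags P=1 W=1 U=1 S=0
  [2] read 0x3E idx=20: raw=0x42007 flags P=1 W=1 U=1 S=0
  ✓ 0x42312  — 3 lookups
#3 VA=0x443603436 (r,kernel):
  [0] read 0x35 idx=17: raw=0x44007 flags P=1 W=1 U=1 S=0
  [1] read 0x44 idx=27: raw=0x46007 flags P=1 W=1 U=1 S=0
  [2] read 0x46 idx=3: raw=0x68002 flags P=0 W=1 U=0 S=0
  ⇒ fault: PAGE_NOT_PRESENT  — 3 lookups
#4 VA=0x101E06D7E (r,kernel):
  [0] read 0x35 idx=4: raw=0x48007 flags P=1 W=1 U=1 S=0
  [1] read 0x48 idx=15: raw=0x4A007 flags P=1 W=1 U=1 S=0
  [2] read 0x4A idx=6: raw=0x4E007 flags P=1 W=1 U=1 S=0
  ✓ 0x4ED7E  — 3 lookups

Entries read for #1: 0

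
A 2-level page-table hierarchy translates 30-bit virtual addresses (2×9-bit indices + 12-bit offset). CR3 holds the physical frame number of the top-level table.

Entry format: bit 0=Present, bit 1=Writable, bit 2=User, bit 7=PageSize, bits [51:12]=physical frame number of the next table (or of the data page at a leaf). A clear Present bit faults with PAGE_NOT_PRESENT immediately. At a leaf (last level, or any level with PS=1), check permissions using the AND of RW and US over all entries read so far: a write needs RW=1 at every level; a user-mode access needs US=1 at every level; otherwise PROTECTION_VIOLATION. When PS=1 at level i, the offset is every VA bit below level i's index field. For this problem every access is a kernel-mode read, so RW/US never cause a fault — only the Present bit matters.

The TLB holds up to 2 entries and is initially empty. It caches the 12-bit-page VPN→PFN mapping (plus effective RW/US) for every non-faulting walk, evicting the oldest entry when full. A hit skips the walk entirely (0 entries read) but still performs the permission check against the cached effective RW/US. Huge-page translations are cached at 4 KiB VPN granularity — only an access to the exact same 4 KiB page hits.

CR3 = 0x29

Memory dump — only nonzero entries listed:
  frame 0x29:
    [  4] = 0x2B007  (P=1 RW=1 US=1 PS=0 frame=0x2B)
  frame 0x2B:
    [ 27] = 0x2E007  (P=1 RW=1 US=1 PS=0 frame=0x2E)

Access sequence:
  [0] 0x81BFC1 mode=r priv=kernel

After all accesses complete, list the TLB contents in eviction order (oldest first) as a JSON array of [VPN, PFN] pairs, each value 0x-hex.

Trace:
#0 VA=0x81BFC1 (r,kernel):
  L0: frame=0x29 idx=4 entry=0x2B007 [P=1 RW=1 US=1 PS=0]
  L1: frame=0x2B idx=27 entry=0x2E007 [P=1 RW=1 US=1 PS=0]
  ⇒ phys 0x2EFC1  [2 reads]

TLB: [["0x81B", "0x2E"]]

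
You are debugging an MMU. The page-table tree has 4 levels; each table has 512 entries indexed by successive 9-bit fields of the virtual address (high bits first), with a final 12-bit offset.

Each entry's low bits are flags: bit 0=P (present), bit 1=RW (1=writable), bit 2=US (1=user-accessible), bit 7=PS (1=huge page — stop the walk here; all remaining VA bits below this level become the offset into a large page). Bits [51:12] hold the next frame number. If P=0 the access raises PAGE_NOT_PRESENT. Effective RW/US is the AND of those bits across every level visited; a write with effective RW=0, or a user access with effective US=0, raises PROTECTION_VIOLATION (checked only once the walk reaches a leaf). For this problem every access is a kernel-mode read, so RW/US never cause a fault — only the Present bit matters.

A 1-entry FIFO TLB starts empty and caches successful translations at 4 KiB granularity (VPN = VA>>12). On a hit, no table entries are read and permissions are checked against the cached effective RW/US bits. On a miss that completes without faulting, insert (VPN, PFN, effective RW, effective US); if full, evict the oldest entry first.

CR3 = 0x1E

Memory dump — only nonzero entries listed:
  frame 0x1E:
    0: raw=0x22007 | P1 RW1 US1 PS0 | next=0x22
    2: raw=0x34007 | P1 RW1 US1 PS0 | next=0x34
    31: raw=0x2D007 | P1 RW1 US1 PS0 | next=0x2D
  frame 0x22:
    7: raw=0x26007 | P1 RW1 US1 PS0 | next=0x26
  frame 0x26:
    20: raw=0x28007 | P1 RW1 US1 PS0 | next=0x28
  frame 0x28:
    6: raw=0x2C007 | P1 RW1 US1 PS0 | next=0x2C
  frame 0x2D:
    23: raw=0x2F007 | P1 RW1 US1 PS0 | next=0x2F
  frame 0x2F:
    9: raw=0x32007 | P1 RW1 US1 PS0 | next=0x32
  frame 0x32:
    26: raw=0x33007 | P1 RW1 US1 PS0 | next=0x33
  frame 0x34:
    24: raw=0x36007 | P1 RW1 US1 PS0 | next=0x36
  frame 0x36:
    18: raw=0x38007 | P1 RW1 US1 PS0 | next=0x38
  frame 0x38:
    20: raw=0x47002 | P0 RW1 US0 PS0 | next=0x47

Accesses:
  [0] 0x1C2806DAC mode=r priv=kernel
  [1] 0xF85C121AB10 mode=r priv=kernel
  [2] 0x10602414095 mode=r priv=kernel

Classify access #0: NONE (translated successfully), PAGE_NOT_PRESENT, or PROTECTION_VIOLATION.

Walk each access:
#0 VA=0x1C2806DAC (r,kernel):
  L0: frame=0x1E idx=0 entry=0x22007 [P=1 RW=1 US=1 PS=0]
  L1: frame=0x22 idx=7 entry=0x26007 [P=1 RW=1 US=1 PS=0]
  L2: frame=0x26 idx=20 entry=0x28007 [P=1 RW=1 US=1 PS=0]
  L3: frame=0x28 idx=6 entry=0x2C007 [P=1 RW=1 US=1 PS=0]
  → PA=0x2CDAC  (4 entries read)
#1 VA=0xF85C121AB10 (r,kernel):
  L0: frame=0x1E idx=31 entry=0x2D007 [P=1 RW=1 US=1 PS=0]
  L1: frame=0x2D idx=23 entry=0x2F007 [P=1 RW=1 US=1 PS=0]
  L2: frame=0x2F idx=9 entry=0x32007 [P=1 RW=1 US=1 PS=0]
  L3: frame=0x32 idx=26 entry=0x33007 [P=1 RW=1 US=1 PS=0]
  → PA=0x33B10  (4 entries read)
#2 VA=0x10602414095 (r,kernel):
  L0: frame=0x1E idx=2 entry=0x34007 [P=1 RW=1 US=1 PS=0]
  L1: frame=0x34 idx=24 entry=0x36007 [P=1 RW=1 US=1 PS=0]
  L2: frame=0x36 idx=18 entry=0x38007 [P=1 RW=1 US=1 PS=0]
  L3: frame=0x38 idx=20 entry=0x47002 [P=0 RW=1 US=0 PS=0]
  ⇒ fault: PAGE_NOT_PRESENT  — 4 lookups

Access #0 fault: NONE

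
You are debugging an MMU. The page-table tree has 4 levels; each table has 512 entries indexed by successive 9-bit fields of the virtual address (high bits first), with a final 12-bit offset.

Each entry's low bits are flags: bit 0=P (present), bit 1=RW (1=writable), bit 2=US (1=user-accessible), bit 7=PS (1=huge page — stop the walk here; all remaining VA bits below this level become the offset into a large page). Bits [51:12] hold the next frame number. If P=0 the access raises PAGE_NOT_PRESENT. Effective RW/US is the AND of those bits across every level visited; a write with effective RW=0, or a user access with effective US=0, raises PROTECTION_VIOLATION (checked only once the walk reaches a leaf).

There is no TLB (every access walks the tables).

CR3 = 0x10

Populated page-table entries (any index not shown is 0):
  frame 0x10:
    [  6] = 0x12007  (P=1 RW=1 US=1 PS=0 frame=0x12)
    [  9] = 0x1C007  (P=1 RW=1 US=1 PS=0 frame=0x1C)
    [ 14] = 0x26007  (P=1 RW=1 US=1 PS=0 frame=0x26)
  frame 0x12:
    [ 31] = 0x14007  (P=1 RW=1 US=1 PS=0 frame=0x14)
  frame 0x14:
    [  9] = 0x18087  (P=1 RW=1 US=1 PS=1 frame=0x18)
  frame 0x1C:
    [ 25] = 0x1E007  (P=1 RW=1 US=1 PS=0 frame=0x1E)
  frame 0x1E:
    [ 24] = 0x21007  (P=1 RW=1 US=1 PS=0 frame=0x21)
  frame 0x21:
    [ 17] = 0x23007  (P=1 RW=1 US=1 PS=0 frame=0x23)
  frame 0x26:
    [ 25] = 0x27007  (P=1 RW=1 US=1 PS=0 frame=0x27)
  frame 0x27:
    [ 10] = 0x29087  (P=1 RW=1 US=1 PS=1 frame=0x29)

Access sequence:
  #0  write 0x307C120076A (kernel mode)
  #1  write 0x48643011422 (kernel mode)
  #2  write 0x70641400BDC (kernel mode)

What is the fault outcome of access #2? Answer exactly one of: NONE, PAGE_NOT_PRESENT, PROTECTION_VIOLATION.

Trace:
#0 VA=0x307C120076A (w,kernel):
  L0: frame=0x10 idx=6 entry=0x12007 [P=1 RW=1 US=1 PS=0]
  L1: frame=0x12 idx=31 entry=0x14007 [P=1 RW=1 US=1 PS=0]
  L2: frame=0x14 idx=9 entry=0x18087 [P=1 RW=1 US=1 PS=1]
  ✓ 0x1876A (huge @L2)  — 3 lookups
#1 VA=0x48643011422 (w,kernel):
  L0: frame=0x10 idx=9 entry=0x1C007 [P=1 RW=1 US=1 PS=0]
  L1: frame=0x1C idx=25 entry=0x1E007 [P=1 RW=1 US=1 PS=0]
  L2: frame=0x1E idx=24 entry=0x21007 [P=1 RW=1 US=1 PS=0]
  L3: frame=0x21 idx=17 entry=0x23007 [P=1 RW=1 US=1 PS=0]
  ✓ 0x23422  — 4 lookups
#2 VA=0x70641400BDC (w,kernel):
  L0: frame=0x10 idx=14 entry=0x26007 [P=1 RW=1 US=1 PS=0]
  L1: frame=0x26 idx=25 entry=0x27007 [P=1 RW=1 US=1 PS=0]
  L2: frame=0x27 idx=10 entry=0x29087 [P=1 RW=1 US=1 PS=1]
  ✓ 0x29BDC (huge @L2)  — 3 lookups

Access #2 fault: NONE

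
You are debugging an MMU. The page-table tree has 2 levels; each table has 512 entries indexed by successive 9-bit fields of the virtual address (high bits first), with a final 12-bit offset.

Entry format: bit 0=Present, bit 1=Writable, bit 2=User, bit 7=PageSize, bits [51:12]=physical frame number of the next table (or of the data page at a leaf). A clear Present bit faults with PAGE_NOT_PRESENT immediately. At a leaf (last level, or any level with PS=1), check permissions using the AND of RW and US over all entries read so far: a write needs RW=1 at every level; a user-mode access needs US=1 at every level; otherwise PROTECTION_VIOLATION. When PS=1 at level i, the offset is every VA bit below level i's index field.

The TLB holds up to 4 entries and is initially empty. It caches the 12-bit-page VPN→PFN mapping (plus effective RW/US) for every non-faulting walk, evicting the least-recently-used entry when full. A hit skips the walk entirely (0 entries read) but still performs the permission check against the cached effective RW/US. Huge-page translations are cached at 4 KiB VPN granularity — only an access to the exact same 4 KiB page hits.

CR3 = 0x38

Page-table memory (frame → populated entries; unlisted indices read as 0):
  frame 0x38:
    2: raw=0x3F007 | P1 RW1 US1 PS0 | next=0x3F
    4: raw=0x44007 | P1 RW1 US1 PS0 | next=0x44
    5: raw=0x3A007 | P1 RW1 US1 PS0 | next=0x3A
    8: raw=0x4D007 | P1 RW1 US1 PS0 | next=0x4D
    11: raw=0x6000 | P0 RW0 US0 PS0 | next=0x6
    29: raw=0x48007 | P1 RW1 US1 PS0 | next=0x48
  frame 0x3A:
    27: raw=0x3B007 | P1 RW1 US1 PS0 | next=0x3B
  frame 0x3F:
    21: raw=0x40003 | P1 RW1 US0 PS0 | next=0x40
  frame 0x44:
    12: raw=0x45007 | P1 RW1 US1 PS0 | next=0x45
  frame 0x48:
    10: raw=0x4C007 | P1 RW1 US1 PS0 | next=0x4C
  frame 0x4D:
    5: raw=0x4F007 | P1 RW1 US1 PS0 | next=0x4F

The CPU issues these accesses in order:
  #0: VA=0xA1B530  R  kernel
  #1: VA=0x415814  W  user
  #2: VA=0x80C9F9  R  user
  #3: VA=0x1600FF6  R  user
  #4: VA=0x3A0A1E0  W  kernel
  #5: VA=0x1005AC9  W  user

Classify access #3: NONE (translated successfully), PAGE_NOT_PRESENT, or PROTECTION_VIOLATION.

Trace:
#0 VA=0xA1B530 (r,kernel):
  lvl0: tbl 0x38, slot 5 ⇒ 0x3A007 (P1/RW1/US1/PS0)
  lvl1: tbl 0x3A, slot 27 ⇒ 0x3B007 (P1/RW1/US1/PS0)
  ⇒ phys 0x3B530  [2 reads]
#1 VA=0x415814 (w,user):
  lvl0: tbl 0x38, slot 2 ⇒ 0x3F007 (P1/RW1/US1/PS0)
  lvl1: tbl 0x3F, slot 21 ⇒ 0x40003 (P1/RW1/US0/PS0)
  ✗ PROTECTION_VIOLATION  [2 reads]
#2 VA=0x80C9F9 (r,user):
  lvl0: tbl 0x38, slot 4 ⇒ 0x44007 (P1/RW1/US1/PS0)
  lvl1: tbl 0x44, slot 12 ⇒ 0x45007 (P1/RW1/US1/PS0)
  ⇒ phys 0x459F9  [2 reads]
#3 VA=0x1600FF6 (r,user):
  lvl0: tbl 0x38, slot 11 ⇒ 0x6000 (P0/RW0/US0/PS0)
  ✗ PAGE_NOT_PRESENT  [1 reads]
#4 VA=0x3A0A1E0 (w,kernel):
  lvl0: tbl 0x38, slot 29 ⇒ 0x48007 (P1/RW1/US1/PS0)
  lvl1: tbl 0x48, slot 10 ⇒ 0x4C007 (P1/RW1/US1/PS0)
  ⇒ phys 0x4C1E0  [2 reads]
#5 VA=0x1005AC9 (w,user):
  lvl0: tbl 0x38, slot 8 ⇒ 0x4D007 (P1/RW1/US1/PS0)
  lvl1: tbl 0x4D, slot 5 ⇒ 0x4F007 (P1/RW1/US1/PS0)
  ⇒ phys 0x4FAC9  [2 reads]

Access #3 fault: PAGE_NOT_PRESENT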